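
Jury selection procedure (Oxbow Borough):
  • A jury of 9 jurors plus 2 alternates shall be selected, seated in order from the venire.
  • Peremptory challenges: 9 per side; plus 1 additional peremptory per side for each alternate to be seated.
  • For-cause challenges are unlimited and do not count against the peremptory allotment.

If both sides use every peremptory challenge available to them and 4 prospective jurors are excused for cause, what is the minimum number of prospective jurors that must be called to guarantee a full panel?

Seats to fill: 9 + 2 alternates = 11.
Peremptories: 9 + 1×2 = 11 per side × 2 sides = 22.
For-cause removals: 4.
Minimum venire: 11 + 22 + 4 = 37.

37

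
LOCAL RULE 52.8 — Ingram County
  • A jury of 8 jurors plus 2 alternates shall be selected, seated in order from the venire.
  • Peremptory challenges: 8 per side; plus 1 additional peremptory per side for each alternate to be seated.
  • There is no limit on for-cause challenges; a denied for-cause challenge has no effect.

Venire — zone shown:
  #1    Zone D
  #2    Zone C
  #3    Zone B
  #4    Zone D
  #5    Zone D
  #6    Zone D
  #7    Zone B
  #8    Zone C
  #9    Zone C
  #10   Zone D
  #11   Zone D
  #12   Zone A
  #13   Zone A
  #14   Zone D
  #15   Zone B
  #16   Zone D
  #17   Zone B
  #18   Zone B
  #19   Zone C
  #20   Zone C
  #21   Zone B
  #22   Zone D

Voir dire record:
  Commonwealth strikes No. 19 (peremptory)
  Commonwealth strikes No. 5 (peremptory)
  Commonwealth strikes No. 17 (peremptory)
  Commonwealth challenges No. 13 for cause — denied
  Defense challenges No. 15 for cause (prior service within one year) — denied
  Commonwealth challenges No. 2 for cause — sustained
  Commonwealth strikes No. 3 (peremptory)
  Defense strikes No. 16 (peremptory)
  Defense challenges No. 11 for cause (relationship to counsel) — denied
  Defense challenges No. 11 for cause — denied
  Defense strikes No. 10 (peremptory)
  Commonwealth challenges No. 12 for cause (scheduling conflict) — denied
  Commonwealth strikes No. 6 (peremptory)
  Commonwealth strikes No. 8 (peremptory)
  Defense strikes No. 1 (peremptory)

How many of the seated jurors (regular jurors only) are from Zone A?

Removed: #1, #2, #3, #5, #6, #8, #10, #16, #17, #19.
Seated jurors 1–8: #4, #7, #9, #11, #12, #13, #14, #15 (alternates #18, #20 not counted).
Of those, in Zone A: #12, #13 → 2.

2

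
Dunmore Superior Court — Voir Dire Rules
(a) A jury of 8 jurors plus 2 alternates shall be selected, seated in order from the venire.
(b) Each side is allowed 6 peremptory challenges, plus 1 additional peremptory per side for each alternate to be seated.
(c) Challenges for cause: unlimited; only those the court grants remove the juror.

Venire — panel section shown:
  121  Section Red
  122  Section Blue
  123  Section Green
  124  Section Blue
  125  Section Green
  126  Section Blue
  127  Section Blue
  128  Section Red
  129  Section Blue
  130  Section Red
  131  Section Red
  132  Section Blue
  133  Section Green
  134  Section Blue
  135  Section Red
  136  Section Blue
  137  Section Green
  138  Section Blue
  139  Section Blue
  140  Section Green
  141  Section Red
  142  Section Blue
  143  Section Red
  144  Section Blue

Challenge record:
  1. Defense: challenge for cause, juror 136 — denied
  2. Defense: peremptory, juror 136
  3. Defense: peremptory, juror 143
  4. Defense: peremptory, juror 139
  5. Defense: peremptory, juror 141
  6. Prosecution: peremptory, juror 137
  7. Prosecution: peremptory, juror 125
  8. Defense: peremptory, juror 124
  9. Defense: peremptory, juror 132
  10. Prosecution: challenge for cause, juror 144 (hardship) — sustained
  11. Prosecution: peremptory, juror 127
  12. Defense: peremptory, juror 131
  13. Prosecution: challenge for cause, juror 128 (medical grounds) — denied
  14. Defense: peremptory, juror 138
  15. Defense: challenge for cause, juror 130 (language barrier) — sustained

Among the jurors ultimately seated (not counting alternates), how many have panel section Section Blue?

4

Removed: #124, #125, #127, #130, #131, #132, #136, #137, #138, #139, #141, #143, #144.
Seated jurors 1–8: #121, #122, #123, #126, #128, #129, #133, #134 (alternates #135, #140 not counted).
Of those, in Section Blue: #122, #126, #129, #134 → 4.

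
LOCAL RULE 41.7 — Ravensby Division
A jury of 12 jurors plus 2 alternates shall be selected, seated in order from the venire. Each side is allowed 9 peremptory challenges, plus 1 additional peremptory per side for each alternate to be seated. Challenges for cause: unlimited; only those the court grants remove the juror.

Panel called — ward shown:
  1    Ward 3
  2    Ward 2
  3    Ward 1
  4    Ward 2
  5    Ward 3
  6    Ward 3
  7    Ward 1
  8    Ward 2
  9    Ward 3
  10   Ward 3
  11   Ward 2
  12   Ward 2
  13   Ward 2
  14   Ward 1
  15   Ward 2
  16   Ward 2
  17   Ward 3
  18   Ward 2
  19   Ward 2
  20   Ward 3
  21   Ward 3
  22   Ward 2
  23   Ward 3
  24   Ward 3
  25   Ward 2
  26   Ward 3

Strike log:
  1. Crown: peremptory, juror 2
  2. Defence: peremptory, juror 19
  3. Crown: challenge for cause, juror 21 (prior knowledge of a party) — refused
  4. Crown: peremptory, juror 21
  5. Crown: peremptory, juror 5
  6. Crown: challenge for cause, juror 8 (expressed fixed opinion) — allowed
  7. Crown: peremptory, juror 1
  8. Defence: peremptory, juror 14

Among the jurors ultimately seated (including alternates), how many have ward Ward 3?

Removed: #1, #2, #5, #8, #14, #19, #21.
Seated (14 incl. alternates): #3, #4, #6, #7, #9, #10, #11, #12, #13, #15, #16, #17, #18, #20.
Of those, in Ward 3: #6, #9, #10, #17, #20 → 5.

5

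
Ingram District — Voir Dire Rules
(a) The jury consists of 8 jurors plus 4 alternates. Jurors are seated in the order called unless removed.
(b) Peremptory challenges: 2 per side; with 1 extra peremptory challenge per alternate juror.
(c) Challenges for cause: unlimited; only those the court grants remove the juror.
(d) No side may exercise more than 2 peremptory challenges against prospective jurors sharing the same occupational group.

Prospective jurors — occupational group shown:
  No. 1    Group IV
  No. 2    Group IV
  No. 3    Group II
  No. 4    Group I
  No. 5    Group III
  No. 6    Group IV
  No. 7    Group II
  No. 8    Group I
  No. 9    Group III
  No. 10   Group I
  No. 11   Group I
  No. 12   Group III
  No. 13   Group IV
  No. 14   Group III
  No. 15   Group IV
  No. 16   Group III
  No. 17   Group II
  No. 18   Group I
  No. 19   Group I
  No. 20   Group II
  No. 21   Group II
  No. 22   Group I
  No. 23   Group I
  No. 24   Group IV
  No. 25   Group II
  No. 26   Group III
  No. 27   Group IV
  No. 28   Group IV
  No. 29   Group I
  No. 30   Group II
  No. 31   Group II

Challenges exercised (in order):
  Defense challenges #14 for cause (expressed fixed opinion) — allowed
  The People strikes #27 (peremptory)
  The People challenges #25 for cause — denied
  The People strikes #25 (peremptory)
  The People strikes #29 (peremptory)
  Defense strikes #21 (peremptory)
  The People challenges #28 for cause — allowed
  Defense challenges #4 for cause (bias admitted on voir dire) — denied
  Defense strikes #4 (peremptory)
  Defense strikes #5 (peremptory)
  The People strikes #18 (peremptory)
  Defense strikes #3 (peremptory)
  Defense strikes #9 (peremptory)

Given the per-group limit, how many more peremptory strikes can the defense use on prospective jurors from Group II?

0

Defense peremptories so far: #21, #4, #5, #3, #9 — 5 of 6 used, 1 left overall.
Against Group II: #21, #3 — 2 used; per-group cap 2 leaves 0.
Binding limit: min(1, 0) = 0.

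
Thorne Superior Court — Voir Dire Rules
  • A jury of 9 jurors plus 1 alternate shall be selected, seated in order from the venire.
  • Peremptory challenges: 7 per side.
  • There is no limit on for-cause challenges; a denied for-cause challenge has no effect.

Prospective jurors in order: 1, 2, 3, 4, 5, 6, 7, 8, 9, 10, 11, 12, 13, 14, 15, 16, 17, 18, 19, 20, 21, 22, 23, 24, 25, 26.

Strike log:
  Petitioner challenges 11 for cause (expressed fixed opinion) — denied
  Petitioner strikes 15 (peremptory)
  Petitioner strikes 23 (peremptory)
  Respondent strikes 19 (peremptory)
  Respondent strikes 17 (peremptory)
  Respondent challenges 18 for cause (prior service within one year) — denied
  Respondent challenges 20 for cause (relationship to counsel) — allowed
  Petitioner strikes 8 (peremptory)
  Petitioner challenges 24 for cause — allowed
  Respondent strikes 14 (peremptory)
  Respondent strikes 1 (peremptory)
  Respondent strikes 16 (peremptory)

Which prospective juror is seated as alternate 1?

Removed: #1, #8, #14, #15, #16, #17, #19, #20, #23, #24. (#11, #18 stay — for-cause denied.)
Seating in order: seats 1–9 → #2, #3, #4, #5, #6, #7, #9, #10, #11; alternates → #12.
So alternate 1 is #12.

12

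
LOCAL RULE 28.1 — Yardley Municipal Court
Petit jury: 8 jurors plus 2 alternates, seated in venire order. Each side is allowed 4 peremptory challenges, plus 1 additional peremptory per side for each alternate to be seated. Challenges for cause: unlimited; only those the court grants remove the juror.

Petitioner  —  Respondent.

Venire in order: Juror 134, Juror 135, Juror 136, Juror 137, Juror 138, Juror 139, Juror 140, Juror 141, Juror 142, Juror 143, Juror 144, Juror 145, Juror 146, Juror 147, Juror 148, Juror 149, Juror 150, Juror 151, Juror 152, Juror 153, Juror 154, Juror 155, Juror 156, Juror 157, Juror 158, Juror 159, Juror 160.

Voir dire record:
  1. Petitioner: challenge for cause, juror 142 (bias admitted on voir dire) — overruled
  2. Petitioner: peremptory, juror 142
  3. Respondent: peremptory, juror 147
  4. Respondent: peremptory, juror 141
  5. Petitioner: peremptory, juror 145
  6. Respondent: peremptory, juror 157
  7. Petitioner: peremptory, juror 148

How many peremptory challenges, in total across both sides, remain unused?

6

Petitioner allotment: 4 base + 1 × 2 alternates = 6. Respondent allotment: 4 base + 1 × 2 alternates = 6.
Petitioner peremptories used: #142, #145, #148 — 3 (the for-cause on #142 doesn't count).
Respondent peremptories used: #147, #141, #157 — 3.
Remaining: (6 − 3) + (6 − 3) = 6.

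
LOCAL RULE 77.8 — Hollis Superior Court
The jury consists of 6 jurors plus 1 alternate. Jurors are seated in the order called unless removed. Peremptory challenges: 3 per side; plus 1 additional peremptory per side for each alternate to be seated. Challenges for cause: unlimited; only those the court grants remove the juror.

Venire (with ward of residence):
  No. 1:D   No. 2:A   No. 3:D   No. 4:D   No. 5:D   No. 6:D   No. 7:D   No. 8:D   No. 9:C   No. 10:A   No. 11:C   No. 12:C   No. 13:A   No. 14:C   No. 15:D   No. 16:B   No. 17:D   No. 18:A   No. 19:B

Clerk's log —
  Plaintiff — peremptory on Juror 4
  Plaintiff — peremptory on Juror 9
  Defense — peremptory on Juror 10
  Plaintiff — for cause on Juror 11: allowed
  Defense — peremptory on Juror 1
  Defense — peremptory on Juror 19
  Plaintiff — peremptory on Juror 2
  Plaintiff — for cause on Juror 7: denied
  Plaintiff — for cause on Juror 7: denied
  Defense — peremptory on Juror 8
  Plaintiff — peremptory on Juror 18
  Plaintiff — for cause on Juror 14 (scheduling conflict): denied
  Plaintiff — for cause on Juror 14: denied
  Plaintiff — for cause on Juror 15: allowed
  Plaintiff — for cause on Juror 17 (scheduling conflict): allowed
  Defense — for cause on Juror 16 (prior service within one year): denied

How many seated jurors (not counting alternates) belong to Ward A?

Removed: #1, #2, #4, #8, #9, #10, #11, #15, #17, #18, #19.
Seated jurors 1–6: #3, #5, #6, #7, #12, #13 (alternates #14 not counted).
Of those, in Ward A: #13 → 1.

1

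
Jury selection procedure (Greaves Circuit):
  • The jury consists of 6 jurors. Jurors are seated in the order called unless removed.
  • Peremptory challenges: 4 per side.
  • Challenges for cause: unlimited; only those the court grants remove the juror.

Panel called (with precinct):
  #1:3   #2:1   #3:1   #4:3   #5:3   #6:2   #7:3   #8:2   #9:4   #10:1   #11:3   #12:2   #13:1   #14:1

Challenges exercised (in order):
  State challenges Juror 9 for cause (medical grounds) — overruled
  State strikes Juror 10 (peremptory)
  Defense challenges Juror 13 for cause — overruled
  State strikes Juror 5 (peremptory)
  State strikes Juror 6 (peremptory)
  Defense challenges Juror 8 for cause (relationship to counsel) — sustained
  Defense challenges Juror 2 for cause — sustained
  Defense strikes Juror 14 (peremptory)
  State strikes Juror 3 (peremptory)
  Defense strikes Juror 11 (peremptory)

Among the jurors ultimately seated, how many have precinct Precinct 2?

Removed: #2, #3, #5, #6, #8, #10, #11, #14.
Seated jurors 1–6: #1, #4, #7, #9, #12, #13.
Of those, in Precinct 2: #12 → 1.

1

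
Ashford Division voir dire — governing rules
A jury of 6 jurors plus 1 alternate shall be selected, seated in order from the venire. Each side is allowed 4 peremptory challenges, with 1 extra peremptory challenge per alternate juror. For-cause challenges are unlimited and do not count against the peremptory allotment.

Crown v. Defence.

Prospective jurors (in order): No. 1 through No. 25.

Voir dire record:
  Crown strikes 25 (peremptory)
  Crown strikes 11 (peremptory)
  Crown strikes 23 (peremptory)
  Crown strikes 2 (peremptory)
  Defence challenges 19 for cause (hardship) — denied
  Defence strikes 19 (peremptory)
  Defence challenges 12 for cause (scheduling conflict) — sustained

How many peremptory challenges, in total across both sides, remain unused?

Crown allotment: 4 base + 1 × 1 alternate = 5. Defence allotment: 4 base + 1 × 1 alternate = 5.
Crown peremptories used: #25, #11, #23, #2 — 4.
Defence peremptories used: #19 — 1 (for-cause on #19, #12 don't count).
Remaining: (5 − 4) + (5 − 1) = 5.

5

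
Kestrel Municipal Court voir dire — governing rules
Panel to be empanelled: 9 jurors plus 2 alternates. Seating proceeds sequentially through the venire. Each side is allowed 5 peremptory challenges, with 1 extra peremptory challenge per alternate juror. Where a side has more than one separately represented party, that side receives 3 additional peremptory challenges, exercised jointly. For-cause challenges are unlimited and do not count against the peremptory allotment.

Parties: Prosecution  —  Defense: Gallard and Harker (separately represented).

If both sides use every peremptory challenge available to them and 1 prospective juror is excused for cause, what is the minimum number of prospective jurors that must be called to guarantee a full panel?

Seats to fill: 9 + 2 alternates = 11.
Peremptories — Prosecution: 5 + 1×2 = 7; Defense: 5 + 1×2 + 3 = 10; total 17.
For-cause removals: 1.
Minimum venire: 11 + 17 + 1 = 29.

29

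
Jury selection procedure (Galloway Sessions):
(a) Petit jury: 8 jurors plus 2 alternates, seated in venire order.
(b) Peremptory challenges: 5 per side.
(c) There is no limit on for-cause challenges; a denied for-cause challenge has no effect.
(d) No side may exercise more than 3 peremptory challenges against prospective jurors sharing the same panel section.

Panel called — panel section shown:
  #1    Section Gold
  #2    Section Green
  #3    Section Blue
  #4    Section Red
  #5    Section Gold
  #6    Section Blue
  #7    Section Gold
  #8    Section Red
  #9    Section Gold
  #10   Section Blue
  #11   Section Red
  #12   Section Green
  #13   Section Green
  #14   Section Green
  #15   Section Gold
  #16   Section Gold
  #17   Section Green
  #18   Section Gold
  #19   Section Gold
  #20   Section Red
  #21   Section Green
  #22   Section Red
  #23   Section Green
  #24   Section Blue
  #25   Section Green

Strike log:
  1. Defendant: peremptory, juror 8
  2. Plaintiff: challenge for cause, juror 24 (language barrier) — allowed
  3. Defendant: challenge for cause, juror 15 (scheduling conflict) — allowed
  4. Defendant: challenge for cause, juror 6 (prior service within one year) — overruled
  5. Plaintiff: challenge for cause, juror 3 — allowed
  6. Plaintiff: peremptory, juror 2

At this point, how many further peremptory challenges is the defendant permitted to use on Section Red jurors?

2

Defendant peremptories so far: #8 — 1 of 5 used, 4 left overall.
Against Section Red: #8 — 1 used; per-section cap 3 leaves 2.
Binding limit: min(4, 2) = 2.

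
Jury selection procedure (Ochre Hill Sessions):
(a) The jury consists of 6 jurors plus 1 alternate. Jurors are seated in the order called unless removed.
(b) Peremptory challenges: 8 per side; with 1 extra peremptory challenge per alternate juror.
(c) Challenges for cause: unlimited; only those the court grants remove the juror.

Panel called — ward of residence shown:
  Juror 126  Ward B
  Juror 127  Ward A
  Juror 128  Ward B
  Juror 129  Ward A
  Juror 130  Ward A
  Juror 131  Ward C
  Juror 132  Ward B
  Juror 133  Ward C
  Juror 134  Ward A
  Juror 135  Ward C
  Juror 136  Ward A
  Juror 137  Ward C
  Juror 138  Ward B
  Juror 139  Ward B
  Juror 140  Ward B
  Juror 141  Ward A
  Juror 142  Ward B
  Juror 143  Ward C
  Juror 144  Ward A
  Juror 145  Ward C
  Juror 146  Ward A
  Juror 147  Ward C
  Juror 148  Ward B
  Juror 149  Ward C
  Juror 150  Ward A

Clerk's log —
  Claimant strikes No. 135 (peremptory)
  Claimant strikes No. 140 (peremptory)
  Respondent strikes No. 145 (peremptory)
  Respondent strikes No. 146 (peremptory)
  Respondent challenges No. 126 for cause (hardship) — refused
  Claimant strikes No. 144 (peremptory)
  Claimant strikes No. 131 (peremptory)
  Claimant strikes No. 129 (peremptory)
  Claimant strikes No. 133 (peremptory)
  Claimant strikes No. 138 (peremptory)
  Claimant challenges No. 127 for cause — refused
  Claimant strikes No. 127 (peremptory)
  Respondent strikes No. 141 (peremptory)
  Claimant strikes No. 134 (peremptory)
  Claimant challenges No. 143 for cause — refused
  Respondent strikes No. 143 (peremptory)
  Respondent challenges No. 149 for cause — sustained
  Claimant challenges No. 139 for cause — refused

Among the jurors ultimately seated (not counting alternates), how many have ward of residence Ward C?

1

Removed: #127, #129, #131, #133, #134, #135, #138, #140, #141, #143, #144, #145, #146, #149.
Seated jurors 1–6: #126, #128, #130, #132, #136, #137 (alternates #139 not counted).
Of those, in Ward C: #137 → 1.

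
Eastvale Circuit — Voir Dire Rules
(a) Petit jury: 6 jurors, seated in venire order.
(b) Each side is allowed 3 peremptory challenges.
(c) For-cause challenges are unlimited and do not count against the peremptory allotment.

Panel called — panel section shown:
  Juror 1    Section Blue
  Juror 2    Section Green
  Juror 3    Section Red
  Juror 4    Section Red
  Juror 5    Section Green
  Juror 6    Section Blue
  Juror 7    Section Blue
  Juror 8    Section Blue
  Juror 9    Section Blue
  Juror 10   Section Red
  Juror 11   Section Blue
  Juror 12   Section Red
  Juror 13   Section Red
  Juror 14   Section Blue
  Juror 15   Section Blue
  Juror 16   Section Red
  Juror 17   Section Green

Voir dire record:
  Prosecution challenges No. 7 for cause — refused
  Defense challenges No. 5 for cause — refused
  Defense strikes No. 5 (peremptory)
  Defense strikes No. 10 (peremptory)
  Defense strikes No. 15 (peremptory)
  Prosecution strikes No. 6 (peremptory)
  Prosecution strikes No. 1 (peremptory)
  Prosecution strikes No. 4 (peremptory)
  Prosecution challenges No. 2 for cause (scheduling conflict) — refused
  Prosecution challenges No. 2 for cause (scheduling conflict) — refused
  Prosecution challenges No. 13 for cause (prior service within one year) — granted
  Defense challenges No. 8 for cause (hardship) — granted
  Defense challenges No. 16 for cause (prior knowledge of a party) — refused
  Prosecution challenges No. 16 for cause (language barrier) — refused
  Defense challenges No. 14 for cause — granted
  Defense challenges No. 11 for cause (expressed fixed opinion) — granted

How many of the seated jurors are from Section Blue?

2

Removed: #1, #4, #5, #6, #8, #10, #11, #13, #14, #15.
Seated jurors 1–6: #2, #3, #7, #9, #12, #16.
Of those, in Section Blue: #7, #9 → 2.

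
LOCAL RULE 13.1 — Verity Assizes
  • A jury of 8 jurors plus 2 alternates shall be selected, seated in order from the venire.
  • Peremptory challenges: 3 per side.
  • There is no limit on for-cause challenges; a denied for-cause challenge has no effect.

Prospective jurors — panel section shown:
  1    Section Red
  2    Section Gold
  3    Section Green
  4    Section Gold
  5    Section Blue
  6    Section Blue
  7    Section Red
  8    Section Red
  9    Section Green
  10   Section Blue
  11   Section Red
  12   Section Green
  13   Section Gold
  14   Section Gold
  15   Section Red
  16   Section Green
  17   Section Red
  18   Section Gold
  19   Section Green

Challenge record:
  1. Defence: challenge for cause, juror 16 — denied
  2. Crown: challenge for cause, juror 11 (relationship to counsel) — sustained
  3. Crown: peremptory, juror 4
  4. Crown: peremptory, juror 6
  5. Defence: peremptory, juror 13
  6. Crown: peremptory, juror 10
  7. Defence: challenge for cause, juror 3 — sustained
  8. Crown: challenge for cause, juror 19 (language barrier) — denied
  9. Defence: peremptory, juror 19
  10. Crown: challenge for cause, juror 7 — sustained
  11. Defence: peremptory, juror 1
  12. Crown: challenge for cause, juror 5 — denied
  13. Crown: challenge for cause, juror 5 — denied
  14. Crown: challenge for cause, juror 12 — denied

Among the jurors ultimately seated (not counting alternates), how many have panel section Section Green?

Removed: #1, #3, #4, #6, #7, #10, #11, #13, #19.
Seated jurors 1–8: #2, #5, #8, #9, #12, #14, #15, #16 (alternates #17, #18 not counted).
Of those, in Section Green: #9, #12, #16 → 3.

3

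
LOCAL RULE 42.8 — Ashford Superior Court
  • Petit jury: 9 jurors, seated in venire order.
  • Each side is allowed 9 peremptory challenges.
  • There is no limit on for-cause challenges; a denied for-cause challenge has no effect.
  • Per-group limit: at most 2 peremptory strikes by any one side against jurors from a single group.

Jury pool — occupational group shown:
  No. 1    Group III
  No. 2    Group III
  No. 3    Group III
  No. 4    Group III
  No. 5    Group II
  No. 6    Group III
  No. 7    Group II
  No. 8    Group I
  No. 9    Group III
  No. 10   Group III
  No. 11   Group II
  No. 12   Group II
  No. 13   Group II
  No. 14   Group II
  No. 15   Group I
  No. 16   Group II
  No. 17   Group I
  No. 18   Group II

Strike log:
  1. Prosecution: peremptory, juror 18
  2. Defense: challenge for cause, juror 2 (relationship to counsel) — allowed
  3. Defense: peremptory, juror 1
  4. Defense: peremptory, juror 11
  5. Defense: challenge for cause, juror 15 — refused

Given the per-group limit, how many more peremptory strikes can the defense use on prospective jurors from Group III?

Defense peremptories so far: #1, #11 — 2 of 9 used, 7 left overall.
Against Group III: #1 — 1 used; per-group cap 2 leaves 1.
Binding limit: min(7, 1) = 1.

1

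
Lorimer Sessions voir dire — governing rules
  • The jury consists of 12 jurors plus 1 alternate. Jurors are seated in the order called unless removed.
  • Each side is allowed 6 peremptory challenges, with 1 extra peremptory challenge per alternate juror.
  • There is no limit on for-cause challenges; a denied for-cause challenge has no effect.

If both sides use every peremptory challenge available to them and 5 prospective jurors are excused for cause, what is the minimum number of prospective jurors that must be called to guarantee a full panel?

32

Seats to fill: 12 + 1 alternates = 13.
Peremptories: 6 + 1×1 = 7 per side × 2 sides = 14.
For-cause removals: 5.
Minimum venire: 13 + 14 + 5 = 32.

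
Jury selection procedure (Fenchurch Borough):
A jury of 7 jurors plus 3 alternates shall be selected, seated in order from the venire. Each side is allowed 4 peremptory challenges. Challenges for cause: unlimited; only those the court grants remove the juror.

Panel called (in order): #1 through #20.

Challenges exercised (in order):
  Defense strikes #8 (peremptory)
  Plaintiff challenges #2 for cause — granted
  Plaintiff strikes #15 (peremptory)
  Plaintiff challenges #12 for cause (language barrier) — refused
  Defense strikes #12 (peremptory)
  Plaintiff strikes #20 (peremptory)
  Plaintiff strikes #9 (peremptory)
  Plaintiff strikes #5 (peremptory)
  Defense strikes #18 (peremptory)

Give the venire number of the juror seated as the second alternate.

Removed: #2, #5, #8, #9, #12, #15, #18, #20.
Seating in order: seats 1–7 → #1, #3, #4, #6, #7, #10, #11; alternates → #13, #14, #16.
So alternate 2 is #14.

14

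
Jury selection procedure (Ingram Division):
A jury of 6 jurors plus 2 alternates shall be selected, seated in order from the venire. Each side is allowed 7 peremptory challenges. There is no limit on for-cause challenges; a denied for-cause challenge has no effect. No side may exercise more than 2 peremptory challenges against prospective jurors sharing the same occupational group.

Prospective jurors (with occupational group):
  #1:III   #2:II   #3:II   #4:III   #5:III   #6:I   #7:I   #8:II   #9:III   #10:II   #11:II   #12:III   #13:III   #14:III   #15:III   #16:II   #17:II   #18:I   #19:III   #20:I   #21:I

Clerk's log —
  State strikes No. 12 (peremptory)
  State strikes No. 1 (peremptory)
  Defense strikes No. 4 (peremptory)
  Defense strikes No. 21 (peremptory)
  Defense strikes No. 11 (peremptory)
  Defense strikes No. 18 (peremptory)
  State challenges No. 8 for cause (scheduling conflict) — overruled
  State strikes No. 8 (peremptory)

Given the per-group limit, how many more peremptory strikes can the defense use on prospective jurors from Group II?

Defense peremptories so far: #4, #21, #11, #18 — 4 of 7 used, 3 left overall.
Against Group II: #11 — 1 used; per-group cap 2 leaves 1.
Binding limit: min(3, 1) = 1.

1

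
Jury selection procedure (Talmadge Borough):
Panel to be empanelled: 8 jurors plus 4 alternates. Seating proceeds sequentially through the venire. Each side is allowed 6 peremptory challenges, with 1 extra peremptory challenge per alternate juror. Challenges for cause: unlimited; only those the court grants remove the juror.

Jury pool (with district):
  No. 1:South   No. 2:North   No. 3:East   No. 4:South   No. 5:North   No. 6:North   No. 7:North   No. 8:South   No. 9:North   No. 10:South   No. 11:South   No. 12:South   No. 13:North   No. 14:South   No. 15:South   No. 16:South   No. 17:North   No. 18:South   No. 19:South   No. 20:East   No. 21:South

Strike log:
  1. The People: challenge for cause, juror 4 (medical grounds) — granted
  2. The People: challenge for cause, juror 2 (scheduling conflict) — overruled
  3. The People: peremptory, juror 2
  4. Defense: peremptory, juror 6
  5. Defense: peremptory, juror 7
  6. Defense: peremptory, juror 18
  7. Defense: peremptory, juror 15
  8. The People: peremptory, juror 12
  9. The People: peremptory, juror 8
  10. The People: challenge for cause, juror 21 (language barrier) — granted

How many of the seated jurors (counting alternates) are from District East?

2

Removed: #2, #4, #6, #7, #8, #12, #15, #18, #21.
Seated (12 incl. alternates): #1, #3, #5, #9, #10, #11, #13, #14, #16, #17, #19, #20.
Of those, in District East: #3, #20 → 2.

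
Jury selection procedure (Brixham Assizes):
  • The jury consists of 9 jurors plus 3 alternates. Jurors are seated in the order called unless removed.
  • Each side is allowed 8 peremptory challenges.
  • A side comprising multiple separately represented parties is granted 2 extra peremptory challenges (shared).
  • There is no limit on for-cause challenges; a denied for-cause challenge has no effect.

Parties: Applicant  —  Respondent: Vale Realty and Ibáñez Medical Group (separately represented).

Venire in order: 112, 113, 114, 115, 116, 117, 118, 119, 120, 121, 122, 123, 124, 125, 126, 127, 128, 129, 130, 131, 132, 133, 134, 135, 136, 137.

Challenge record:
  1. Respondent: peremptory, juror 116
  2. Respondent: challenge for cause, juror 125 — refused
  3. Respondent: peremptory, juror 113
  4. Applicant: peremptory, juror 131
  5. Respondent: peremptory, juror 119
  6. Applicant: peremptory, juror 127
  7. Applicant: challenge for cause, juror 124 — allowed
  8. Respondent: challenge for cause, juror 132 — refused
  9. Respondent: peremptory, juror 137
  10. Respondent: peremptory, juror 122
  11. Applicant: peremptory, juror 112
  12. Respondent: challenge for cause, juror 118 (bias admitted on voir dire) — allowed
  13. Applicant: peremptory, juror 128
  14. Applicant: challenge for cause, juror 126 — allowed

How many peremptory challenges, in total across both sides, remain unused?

9

Applicant allotment: 8. Respondent allotment: 8 base + 2 multi-party = 10.
Applicant peremptories used: #131, #127, #112, #128 — 4 (for-cause on #124, #126 don't count).
Respondent peremptories used: #116, #113, #119, #137, #122 — 5 (for-cause on #125, #132, #118 don't count).
Remaining: (8 − 4) + (10 − 5) = 9.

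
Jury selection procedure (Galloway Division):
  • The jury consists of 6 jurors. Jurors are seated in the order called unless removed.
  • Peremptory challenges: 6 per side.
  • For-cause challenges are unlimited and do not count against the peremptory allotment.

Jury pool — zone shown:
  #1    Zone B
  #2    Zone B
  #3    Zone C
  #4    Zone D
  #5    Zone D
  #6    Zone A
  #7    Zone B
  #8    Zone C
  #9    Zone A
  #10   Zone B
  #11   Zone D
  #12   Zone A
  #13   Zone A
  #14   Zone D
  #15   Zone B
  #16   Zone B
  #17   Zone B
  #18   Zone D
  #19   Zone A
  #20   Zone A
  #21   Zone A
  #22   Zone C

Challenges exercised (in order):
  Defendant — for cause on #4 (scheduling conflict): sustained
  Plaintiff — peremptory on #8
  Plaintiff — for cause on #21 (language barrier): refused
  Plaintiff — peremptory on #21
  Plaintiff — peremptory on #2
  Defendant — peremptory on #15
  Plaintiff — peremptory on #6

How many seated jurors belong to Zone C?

Removed: #2, #4, #6, #8, #15, #21.
Seated jurors 1–6: #1, #3, #5, #7, #9, #10.
Of those, in Zone C: #3 → 1.

1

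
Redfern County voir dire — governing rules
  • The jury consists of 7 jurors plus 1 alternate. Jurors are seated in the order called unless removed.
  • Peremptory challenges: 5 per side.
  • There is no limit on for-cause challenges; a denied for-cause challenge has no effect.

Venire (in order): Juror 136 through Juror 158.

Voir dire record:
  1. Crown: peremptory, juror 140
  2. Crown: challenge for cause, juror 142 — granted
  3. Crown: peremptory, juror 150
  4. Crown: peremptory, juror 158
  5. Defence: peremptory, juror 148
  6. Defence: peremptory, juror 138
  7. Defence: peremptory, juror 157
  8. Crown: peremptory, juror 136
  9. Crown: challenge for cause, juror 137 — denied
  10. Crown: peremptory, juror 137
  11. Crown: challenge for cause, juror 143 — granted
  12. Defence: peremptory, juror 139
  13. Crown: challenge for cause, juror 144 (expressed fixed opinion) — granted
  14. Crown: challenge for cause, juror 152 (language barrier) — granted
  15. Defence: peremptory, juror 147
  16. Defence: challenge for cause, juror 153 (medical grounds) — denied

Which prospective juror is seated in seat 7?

Removed: #136, #137, #138, #139, #140, #142, #143, #144, #147, #148, #150, #152, #157, #158. (#153 stays — for-cause denied.)
Seating in order: seats 1–7 → #141, #145, #146, #149, #151, #153, #154; alternates → #155.
So seat 7 is #154.

154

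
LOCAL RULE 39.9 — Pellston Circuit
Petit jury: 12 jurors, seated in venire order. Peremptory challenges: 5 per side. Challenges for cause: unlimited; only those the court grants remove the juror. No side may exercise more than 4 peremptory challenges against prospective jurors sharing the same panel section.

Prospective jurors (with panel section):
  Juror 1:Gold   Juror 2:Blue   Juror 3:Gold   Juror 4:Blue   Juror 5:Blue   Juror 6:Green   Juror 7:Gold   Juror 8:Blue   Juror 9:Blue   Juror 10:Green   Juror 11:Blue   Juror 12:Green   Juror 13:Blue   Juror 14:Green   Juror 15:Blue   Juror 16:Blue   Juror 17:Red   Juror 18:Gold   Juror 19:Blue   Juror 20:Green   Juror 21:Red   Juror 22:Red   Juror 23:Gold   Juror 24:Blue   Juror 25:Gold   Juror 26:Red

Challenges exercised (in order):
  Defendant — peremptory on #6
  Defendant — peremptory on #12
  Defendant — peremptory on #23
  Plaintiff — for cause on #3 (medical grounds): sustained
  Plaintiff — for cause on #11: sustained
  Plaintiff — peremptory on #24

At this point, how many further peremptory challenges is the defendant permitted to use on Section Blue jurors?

2

Defendant peremptories so far: #6, #12, #23 — 3 of 5 used, 2 left overall.
Against Section Blue: none yet — per-section cap 4 leaves 4.
Binding limit: min(2, 4) = 2.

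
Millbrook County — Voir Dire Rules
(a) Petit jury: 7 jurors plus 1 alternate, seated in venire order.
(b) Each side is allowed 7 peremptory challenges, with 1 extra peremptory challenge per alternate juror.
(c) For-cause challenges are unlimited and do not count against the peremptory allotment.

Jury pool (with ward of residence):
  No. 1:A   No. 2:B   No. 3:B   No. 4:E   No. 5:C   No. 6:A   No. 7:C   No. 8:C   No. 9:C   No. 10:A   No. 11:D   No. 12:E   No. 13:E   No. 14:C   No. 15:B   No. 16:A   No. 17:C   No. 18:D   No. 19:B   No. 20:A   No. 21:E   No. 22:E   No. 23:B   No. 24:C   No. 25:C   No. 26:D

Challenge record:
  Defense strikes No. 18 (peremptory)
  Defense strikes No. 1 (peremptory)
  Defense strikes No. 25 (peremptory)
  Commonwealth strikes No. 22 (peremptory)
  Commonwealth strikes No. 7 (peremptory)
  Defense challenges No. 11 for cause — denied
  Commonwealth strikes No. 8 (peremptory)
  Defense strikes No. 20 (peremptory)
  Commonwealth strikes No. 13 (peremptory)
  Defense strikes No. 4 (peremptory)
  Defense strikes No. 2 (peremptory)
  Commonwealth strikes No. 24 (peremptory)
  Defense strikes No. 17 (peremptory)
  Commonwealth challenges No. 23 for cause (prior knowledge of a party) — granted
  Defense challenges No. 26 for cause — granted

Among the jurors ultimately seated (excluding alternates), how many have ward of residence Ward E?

Removed: #1, #2, #4, #7, #8, #13, #17, #18, #20, #22, #23, #24, #25, #26.
Seated jurors 1–7: #3, #5, #6, #9, #10, #11, #12 (alternates #14 not counted).
Of those, in Ward E: #12 → 1.

1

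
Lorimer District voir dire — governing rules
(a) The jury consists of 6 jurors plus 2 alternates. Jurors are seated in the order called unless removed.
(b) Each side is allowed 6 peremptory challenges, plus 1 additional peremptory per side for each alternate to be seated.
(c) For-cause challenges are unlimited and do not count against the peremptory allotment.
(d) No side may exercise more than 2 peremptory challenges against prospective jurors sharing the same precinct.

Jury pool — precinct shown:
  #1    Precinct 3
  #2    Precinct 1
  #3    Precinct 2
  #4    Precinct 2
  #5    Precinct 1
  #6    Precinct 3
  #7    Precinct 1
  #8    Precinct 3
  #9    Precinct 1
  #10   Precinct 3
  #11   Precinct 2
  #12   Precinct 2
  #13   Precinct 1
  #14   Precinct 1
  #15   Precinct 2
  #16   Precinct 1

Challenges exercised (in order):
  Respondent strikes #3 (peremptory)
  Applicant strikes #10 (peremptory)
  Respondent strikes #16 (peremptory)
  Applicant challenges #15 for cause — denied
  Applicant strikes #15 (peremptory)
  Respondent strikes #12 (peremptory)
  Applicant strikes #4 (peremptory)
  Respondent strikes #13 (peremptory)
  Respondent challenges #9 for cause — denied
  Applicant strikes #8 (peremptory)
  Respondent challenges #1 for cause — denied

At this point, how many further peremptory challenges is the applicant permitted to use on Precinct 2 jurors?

0

Applicant peremptories so far: #10, #15, #4, #8 — 4 of 8 used, 4 left overall.
Against Precinct 2: #15, #4 — 2 used; per-precinct cap 2 leaves 0.
Binding limit: min(4, 0) = 0.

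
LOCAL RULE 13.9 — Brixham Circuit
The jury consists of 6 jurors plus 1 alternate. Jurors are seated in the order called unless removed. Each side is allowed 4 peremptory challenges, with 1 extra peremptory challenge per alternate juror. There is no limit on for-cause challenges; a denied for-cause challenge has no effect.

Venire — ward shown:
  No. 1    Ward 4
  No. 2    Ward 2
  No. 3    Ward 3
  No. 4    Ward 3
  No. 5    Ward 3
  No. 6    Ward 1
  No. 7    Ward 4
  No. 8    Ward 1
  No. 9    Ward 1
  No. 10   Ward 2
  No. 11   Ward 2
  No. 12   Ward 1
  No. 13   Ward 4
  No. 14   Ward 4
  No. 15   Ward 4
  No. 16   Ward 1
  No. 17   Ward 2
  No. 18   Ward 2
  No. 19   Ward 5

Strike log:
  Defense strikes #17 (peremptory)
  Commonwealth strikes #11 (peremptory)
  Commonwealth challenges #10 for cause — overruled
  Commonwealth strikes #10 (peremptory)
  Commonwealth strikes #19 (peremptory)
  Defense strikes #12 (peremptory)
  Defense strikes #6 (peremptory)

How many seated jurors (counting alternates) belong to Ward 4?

Removed: #6, #10, #11, #12, #17, #19.
Seated (7 incl. alternates): #1, #2, #3, #4, #5, #7, #8.
Of those, in Ward 4: #1, #7 → 2.

2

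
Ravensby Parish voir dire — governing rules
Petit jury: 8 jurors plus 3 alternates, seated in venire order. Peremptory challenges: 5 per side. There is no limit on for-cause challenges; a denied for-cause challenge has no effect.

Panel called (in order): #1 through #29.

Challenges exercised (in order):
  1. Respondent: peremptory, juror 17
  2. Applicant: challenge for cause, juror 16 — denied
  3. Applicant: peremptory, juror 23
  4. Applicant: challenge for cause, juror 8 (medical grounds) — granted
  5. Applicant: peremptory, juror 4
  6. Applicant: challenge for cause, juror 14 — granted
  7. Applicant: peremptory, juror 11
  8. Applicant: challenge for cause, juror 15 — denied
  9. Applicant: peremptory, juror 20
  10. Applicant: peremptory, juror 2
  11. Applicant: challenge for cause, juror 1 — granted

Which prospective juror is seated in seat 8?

13

Removed: #1, #2, #4, #8, #11, #14, #17, #20, #23. (#15, #16 stay — for-cause denied.)
Seating in order: seats 1–8 → #3, #5, #6, #7, #9, #10, #12, #13; alternates → #15, #16, #18.
So seat 8 is #13.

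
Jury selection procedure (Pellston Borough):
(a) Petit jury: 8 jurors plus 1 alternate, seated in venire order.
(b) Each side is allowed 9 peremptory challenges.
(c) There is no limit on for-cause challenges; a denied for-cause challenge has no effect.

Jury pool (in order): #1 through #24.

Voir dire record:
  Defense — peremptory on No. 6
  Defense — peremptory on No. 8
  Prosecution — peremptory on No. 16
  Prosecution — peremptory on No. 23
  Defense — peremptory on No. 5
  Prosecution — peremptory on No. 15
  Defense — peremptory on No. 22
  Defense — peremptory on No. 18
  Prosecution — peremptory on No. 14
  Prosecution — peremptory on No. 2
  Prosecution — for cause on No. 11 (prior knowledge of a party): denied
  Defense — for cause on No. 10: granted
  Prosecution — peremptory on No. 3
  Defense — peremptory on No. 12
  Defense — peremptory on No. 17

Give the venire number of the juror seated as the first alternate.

21

Removed: #2, #3, #5, #6, #8, #10, #12, #14, #15, #16, #17, #18, #22, #23. (#11 stays — for-cause denied.)
Seating in order: seats 1–8 → #1, #4, #7, #9, #11, #13, #19, #20; alternates → #21.
So alternate 1 is #21.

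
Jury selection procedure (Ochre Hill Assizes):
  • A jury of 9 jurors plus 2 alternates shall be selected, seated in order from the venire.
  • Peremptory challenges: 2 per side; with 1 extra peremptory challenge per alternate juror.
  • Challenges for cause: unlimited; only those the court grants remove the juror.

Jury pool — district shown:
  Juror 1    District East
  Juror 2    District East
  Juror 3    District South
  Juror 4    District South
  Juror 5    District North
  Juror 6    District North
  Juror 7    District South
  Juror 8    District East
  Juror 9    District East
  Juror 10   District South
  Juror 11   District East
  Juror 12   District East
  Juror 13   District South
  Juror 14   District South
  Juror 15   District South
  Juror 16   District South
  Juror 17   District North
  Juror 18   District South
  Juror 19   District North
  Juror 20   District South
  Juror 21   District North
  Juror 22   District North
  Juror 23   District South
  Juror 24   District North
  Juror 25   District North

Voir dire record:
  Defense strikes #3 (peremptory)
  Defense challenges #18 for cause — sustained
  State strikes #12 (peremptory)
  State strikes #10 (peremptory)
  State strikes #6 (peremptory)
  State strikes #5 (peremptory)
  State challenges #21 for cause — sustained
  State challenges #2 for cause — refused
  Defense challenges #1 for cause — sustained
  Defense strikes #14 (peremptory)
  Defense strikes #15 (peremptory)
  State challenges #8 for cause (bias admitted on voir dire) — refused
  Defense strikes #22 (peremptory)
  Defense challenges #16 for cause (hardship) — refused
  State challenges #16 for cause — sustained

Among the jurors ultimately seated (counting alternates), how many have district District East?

4

Removed: #1, #3, #5, #6, #10, #12, #14, #15, #16, #18, #21, #22.
Seated (11 incl. alternates): #2, #4, #7, #8, #9, #11, #13, #17, #19, #20, #23.
Of those, in District East: #2, #8, #9, #11 → 4.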